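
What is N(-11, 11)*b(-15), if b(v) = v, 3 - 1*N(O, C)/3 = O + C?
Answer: -135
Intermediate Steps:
N(O, C) = 9 - 3*C - 3*O (N(O, C) = 9 - 3*(O + C) = 9 - 3*(C + O) = 9 + (-3*C - 3*O) = 9 - 3*C - 3*O)
N(-11, 11)*b(-15) = (9 - 3*11 - 3*(-11))*(-15) = (9 - 33 + 33)*(-15) = 9*(-15) = -135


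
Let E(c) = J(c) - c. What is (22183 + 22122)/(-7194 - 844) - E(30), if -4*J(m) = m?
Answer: 128560/4019 ≈ 31.988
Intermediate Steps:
J(m) = -m/4
E(c) = -5*c/4 (E(c) = -c/4 - c = -5*c/4)
(22183 + 22122)/(-7194 - 844) - E(30) = (22183 + 22122)/(-7194 - 844) - (-5)*30/4 = 44305/(-8038) - 1*(-75/2) = 44305*(-1/8038) + 75/2 = -44305/8038 + 75/2 = 128560/4019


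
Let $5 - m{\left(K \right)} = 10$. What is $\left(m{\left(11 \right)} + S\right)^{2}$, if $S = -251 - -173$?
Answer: $6889$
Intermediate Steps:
$m{\left(K \right)} = -5$ ($m{\left(K \right)} = 5 - 10 = -5$)
$S = -78$ ($S = -251 + 173 = -78$)
$\left(m{\left(11 \right)} + S\right)^{2} = \left(-5 - 78\right)^{2} = \left(-83\right)^{2} = 6889$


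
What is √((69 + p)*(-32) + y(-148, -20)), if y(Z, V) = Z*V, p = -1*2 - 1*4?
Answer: 4*√59 ≈ 30.725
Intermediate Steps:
p = -6 (p = -2 - 4 = -6)
y(Z, V) = V*Z
√((69 + p)*(-32) + y(-148, -20)) = √((69 - 6)*(-32) - 20*(-148)) = √(63*(-32) + 2960) = √(-2016 + 2960) = √944 = 4*√59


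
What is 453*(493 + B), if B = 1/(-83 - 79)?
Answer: 12059615/54 ≈ 2.2333e+5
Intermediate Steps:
B = -1/162 (B = 1/(-162) = -1/162 ≈ -0.0061728)
453*(493 + B) = 453*(493 - 1/162) = 453*(79865/162) = 12059615/54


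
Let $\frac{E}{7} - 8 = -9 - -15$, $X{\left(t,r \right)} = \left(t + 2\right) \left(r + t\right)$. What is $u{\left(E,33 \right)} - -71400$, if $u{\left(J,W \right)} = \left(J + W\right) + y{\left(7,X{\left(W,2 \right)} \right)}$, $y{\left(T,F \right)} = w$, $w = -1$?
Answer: $71530$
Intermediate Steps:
$X{\left(t,r \right)} = \left(2 + t\right) \left(r + t\right)$
$y{\left(T,F \right)} = -1$
$E = 98$ ($E = 56 + 7 \left(-9 - -15\right) = 56 + 7 \left(-9 + 15\right) = 56 + 7 \cdot 6 = 56 + 42 = 98$)
$u{\left(J,W \right)} = -1 + J + W$ ($u{\left(J,W \right)} = \left(J + W\right) - 1 = -1 + J + W$)
$u{\left(E,33 \right)} - -71400 = \left(-1 + 98 + 33\right) - -71400 = 130 + 71400 = 71530$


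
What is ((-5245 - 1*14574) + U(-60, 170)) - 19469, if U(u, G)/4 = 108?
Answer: -38856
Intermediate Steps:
U(u, G) = 432 (U(u, G) = 4*108 = 432)
((-5245 - 1*14574) + U(-60, 170)) - 19469 = ((-5245 - 1*14574) + 432) - 19469 = ((-5245 - 14574) + 432) - 19469 = (-19819 + 432) - 19469 = -19387 - 19469 = -38856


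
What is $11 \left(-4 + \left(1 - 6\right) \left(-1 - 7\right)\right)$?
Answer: $396$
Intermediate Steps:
$11 \left(-4 + \left(1 - 6\right) \left(-1 - 7\right)\right) = 11 \left(-4 - -40\right) = 11 \left(-4 + 40\right) = 11 \cdot 36 = 396$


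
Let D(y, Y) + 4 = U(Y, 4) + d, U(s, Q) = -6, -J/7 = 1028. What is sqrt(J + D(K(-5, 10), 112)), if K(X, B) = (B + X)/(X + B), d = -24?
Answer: I*sqrt(7230) ≈ 85.029*I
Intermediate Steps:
J = -7196 (J = -7*1028 = -7196)
K(X, B) = 1 (K(X, B) = (B + X)/(B + X) = 1)
D(y, Y) = -34 (D(y, Y) = -4 + (-6 - 24) = -4 - 30 = -34)
sqrt(J + D(K(-5, 10), 112)) = sqrt(-7196 - 34) = sqrt(-7230) = I*sqrt(7230)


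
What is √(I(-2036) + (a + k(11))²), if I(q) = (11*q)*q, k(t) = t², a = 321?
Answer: 6*√1272045 ≈ 6767.1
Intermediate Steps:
I(q) = 11*q²
√(I(-2036) + (a + k(11))²) = √(11*(-2036)² + (321 + 11²)²) = √(11*4145296 + (321 + 121)²) = √(45598256 + 442²) = √(45598256 + 195364) = √45793620 = 6*√1272045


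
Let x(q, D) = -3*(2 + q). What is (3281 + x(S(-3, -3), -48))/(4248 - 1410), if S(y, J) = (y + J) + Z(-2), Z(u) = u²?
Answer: 3281/2838 ≈ 1.1561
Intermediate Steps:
S(y, J) = 4 + J + y (S(y, J) = (y + J) + (-2)² = (J + y) + 4 = 4 + J + y)
x(q, D) = -6 - 3*q
(3281 + x(S(-3, -3), -48))/(4248 - 1410) = (3281 + (-6 - 3*(4 - 3 - 3)))/(4248 - 1410) = (3281 + (-6 - 3*(-2)))/2838 = (3281 + (-6 + 6))*(1/2838) = (3281 + 0)*(1/2838) = 3281*(1/2838) = 3281/2838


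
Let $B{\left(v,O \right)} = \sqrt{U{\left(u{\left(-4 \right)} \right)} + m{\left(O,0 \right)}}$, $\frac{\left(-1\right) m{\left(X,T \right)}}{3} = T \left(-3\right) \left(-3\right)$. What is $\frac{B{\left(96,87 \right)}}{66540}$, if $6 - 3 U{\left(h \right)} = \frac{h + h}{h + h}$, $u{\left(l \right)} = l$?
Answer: $\frac{\sqrt{15}}{199620} \approx 1.9402 \cdot 10^{-5}$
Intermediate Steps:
$m{\left(X,T \right)} = - 27 T$ ($m{\left(X,T \right)} = - 3 T \left(-3\right) \left(-3\right) = - 3 - 3 T \left(-3\right) = - 3 \cdot 9 T = - 27 T$)
$U{\left(h \right)} = \frac{5}{3}$ ($U{\left(h \right)} = 2 - \frac{\left(h + h\right) \frac{1}{h + h}}{3} = 2 - \frac{2 h \frac{1}{2 h}}{3} = 2 - \frac{1}{3} = \frac{5}{3}$)
$B{\left(v,O \right)} = \frac{\sqrt{15}}{3}$ ($B{\left(v,O \right)} = \sqrt{\frac{5}{3} - 0} = \sqrt{\frac{5}{3} + 0} = \sqrt{\frac{5}{3}} = \frac{\sqrt{15}}{3}$)
$\frac{B{\left(96,87 \right)}}{66540} = \frac{\frac{1}{3} \sqrt{15}}{66540} = \frac{\sqrt{15}}{3} \cdot \frac{1}{66540} = \frac{\sqrt{15}}{199620}$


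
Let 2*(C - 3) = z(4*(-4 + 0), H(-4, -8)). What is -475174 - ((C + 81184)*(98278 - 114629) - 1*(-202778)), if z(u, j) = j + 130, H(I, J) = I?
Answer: 1327840798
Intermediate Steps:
z(u, j) = 130 + j
C = 66 (C = 3 + (130 - 4)/2 = 3 + (½)*126 = 3 + 63 = 66)
-475174 - ((C + 81184)*(98278 - 114629) - 1*(-202778)) = -475174 - ((66 + 81184)*(98278 - 114629) - 1*(-202778)) = -475174 - (81250*(-16351) + 202778) = -475174 - (-1328518750 + 202778) = -475174 - 1*(-1328315972) = -475174 + 1328315972 = 1327840798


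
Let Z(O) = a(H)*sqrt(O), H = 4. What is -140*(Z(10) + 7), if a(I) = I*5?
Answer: -980 - 2800*sqrt(10) ≈ -9834.4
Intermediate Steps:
a(I) = 5*I
Z(O) = 20*sqrt(O) (Z(O) = (5*4)*sqrt(O) = 20*sqrt(O))
-140*(Z(10) + 7) = -140*(20*sqrt(10) + 7) = -140*(7 + 20*sqrt(10)) = -980 - 2800*sqrt(10)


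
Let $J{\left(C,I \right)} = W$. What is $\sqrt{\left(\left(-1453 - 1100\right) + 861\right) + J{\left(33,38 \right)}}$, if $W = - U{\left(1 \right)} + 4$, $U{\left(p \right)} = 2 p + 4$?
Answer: $11 i \sqrt{14} \approx 41.158 i$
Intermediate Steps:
$U{\left(p \right)} = 4 + 2 p$
$W = -2$ ($W = - (4 + 2 \cdot 1) + 4 = - (4 + 2) + 4 = \left(-1\right) 6 + 4 = -6 + 4 = -2$)
$J{\left(C,I \right)} = -2$
$\sqrt{\left(\left(-1453 - 1100\right) + 861\right) + J{\left(33,38 \right)}} = \sqrt{\left(\left(-1453 - 1100\right) + 861\right) - 2} = \sqrt{\left(-2553 + 861\right) - 2} = \sqrt{-1692 - 2} = \sqrt{-1694} = 11 i \sqrt{14}$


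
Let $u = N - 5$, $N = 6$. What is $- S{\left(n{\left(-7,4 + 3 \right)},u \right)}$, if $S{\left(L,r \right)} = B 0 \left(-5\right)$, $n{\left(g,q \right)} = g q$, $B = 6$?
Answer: $0$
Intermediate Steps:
$u = 1$ ($u = 6 - 5 = 1$)
$S{\left(L,r \right)} = 0$ ($S{\left(L,r \right)} = 6 \cdot 0 \left(-5\right) = 0 \left(-5\right) = 0$)
$- S{\left(n{\left(-7,4 + 3 \right)},u \right)} = \left(-1\right) 0 = 0$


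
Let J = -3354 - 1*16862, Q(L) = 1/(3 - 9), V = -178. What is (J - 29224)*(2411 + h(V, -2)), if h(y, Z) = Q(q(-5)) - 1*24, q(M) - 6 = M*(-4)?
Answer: -118005040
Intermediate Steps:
q(M) = 6 - 4*M (q(M) = 6 + M*(-4) = 6 - 4*M)
Q(L) = -⅙ (Q(L) = 1/(-6) = -⅙)
J = -20216 (J = -3354 - 16862 = -20216)
h(y, Z) = -145/6 (h(y, Z) = -⅙ - 1*24 = -⅙ - 24 = -145/6)
(J - 29224)*(2411 + h(V, -2)) = (-20216 - 29224)*(2411 - 145/6) = -49440*14321/6 = -118005040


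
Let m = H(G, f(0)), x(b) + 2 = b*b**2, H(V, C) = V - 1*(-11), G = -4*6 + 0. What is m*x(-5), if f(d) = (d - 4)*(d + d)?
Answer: 1651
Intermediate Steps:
f(d) = 2*d*(-4 + d) (f(d) = (-4 + d)*(2*d) = 2*d*(-4 + d))
G = -24 (G = -24 + 0 = -24)
H(V, C) = 11 + V (H(V, C) = V + 11 = 11 + V)
x(b) = -2 + b**3 (x(b) = -2 + b*b**2 = -2 + b**3)
m = -13 (m = 11 - 24 = -13)
m*x(-5) = -13*(-2 + (-5)**3) = -13*(-2 - 125) = -13*(-127) = 1651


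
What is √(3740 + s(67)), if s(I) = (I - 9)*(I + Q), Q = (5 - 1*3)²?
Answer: √7858 ≈ 88.645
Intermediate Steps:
Q = 4 (Q = (5 - 3)² = 2² = 4)
s(I) = (-9 + I)*(4 + I) (s(I) = (I - 9)*(I + 4) = (-9 + I)*(4 + I))
√(3740 + s(67)) = √(3740 + (-36 + 67² - 5*67)) = √(3740 + (-36 + 4489 - 335)) = √(3740 + 4118) = √7858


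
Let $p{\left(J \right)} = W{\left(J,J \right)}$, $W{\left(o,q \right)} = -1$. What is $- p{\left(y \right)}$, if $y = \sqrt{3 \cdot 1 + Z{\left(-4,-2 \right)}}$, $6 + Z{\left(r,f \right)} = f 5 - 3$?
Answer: $1$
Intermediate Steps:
$Z{\left(r,f \right)} = -9 + 5 f$ ($Z{\left(r,f \right)} = -6 + \left(f 5 - 3\right) = -6 + \left(5 f - 3\right) = -6 + \left(-3 + 5 f\right) = -9 + 5 f$)
$y = 4 i$ ($y = \sqrt{3 \cdot 1 + \left(-9 + 5 \left(-2\right)\right)} = \sqrt{3 - 19} = \sqrt{-16} = 4 i \approx 4.0 i$)
$p{\left(J \right)} = -1$
$- p{\left(y \right)} = \left(-1\right) \left(-1\right) = 1$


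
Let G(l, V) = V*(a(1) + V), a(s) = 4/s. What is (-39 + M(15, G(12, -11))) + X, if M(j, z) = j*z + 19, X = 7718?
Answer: 8853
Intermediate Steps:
G(l, V) = V*(4 + V) (G(l, V) = V*(4/1 + V) = V*(4*1 + V) = V*(4 + V))
M(j, z) = 19 + j*z
(-39 + M(15, G(12, -11))) + X = (-39 + (19 + 15*(-11*(4 - 11)))) + 7718 = (-39 + (19 + 15*(-11*(-7)))) + 7718 = (-39 + (19 + 15*77)) + 7718 = (-39 + (19 + 1155)) + 7718 = (-39 + 1174) + 7718 = 1135 + 7718 = 8853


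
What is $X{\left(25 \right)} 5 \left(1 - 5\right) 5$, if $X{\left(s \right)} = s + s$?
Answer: $-5000$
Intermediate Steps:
$X{\left(s \right)} = 2 s$
$X{\left(25 \right)} 5 \left(1 - 5\right) 5 = 2 \cdot 25 \cdot 5 \left(1 - 5\right) 5 = 50 \cdot 5 \left(-4\right) 5 = 50 \left(\left(-20\right) 5\right) = 50 \left(-100\right) = -5000$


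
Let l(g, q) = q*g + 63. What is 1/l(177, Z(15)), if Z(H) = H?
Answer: 1/2718 ≈ 0.00036792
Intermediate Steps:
l(g, q) = 63 + g*q (l(g, q) = g*q + 63 = 63 + g*q)
1/l(177, Z(15)) = 1/(63 + 177*15) = 1/(63 + 2655) = 1/2718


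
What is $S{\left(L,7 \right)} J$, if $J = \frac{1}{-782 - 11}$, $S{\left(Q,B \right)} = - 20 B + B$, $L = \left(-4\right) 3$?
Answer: $\frac{133}{793} \approx 0.16772$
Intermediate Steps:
$L = -12$
$S{\left(Q,B \right)} = - 19 B$
$J = - \frac{1}{793}$ ($J = \frac{1}{-793} = - \frac{1}{793} \approx -0.001261$)
$S{\left(L,7 \right)} J = \left(-19\right) 7 \left(- \frac{1}{793}\right) = \left(-133\right) \left(- \frac{1}{793}\right) = \frac{133}{793}$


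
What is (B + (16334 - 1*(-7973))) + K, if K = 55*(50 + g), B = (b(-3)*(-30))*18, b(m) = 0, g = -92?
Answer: 21997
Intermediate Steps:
B = 0 (B = (0*(-30))*18 = 0*18 = 0)
K = -2310 (K = 55*(50 - 92) = 55*(-42) = -2310)
(B + (16334 - 1*(-7973))) + K = (0 + (16334 - 1*(-7973))) - 2310 = (0 + (16334 + 7973)) - 2310 = (0 + 24307) - 2310 = 24307 - 2310 = 21997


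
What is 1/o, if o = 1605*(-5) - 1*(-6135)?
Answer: -1/1890 ≈ -0.00052910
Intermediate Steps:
o = -1890 (o = -8025 + 6135 = -1890)
1/o = 1/(-1890) = -1/1890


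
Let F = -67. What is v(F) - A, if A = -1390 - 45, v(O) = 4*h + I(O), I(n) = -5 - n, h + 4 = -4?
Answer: 1465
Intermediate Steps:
h = -8 (h = -4 - 4 = -8)
v(O) = -37 - O (v(O) = 4*(-8) + (-5 - O) = -32 + (-5 - O) = -37 - O)
A = -1435
v(F) - A = (-37 - 1*(-67)) - 1*(-1435) = (-37 + 67) + 1435 = 30 + 1435 = 1465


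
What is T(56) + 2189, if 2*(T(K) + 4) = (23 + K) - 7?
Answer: 2221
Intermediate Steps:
T(K) = 4 + K/2 (T(K) = -4 + ((23 + K) - 7)/2 = -4 + (16 + K)/2 = -4 + (8 + K/2) = 4 + K/2)
T(56) + 2189 = (4 + (1/2)*56) + 2189 = (4 + 28) + 2189 = 32 + 2189 = 2221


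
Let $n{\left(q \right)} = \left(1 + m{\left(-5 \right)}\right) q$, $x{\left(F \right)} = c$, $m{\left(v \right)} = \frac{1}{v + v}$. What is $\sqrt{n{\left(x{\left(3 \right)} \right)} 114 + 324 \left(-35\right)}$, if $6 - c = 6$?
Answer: $18 i \sqrt{35} \approx 106.49 i$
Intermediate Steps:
$m{\left(v \right)} = \frac{1}{2 v}$
$c = 0$ ($c = 6 - 6 = 0$)
$x{\left(F \right)} = 0$
$n{\left(q \right)} = \frac{9 q}{10}$ ($n{\left(q \right)} = \left(1 + \frac{1}{2 \left(-5\right)}\right) q = \left(1 + \frac{1}{2} \left(- \frac{1}{5}\right)\right) q = \left(1 - \frac{1}{10}\right) q = \frac{9 q}{10}$)
$\sqrt{n{\left(x{\left(3 \right)} \right)} 114 + 324 \left(-35\right)} = \sqrt{\frac{9}{10} \cdot 0 \cdot 114 + 324 \left(-35\right)} = \sqrt{0 \cdot 114 - 11340} = \sqrt{0 - 11340} = \sqrt{-11340} = 18 i \sqrt{35}$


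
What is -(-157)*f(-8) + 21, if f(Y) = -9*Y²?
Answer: -90411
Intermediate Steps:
-(-157)*f(-8) + 21 = -(-157)*(-9*(-8)²) + 21 = -(-157)*(-9*64) + 21 = -(-157)*(-576) + 21 = -157*576 + 21 = -90432 + 21 = -90411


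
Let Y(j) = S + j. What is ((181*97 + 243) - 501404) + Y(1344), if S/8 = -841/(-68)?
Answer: -8196738/17 ≈ -4.8216e+5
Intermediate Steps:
S = 1682/17 (S = 8*(-841/(-68)) = 8*(-841*(-1/68)) = 8*(841/68) = 1682/17 ≈ 98.941)
Y(j) = 1682/17 + j
((181*97 + 243) - 501404) + Y(1344) = ((181*97 + 243) - 501404) + (1682/17 + 1344) = ((17557 + 243) - 501404) + 24530/17 = (17800 - 501404) + 24530/17 = -483604 + 24530/17 = -8196738/17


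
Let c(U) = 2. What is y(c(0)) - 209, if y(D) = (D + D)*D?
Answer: -201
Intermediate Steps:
y(D) = 2*D**2 (y(D) = (2*D)*D = 2*D**2)
y(c(0)) - 209 = 2*2**2 - 209 = 2*4 - 209 = 8 - 209 = -201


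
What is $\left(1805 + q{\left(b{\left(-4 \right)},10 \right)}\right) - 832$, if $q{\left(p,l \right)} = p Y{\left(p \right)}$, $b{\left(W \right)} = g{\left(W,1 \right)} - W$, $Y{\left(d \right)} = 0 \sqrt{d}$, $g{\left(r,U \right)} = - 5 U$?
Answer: $973$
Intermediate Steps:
$Y{\left(d \right)} = 0$
$b{\left(W \right)} = -5 - W$ ($b{\left(W \right)} = \left(-5\right) 1 - W = -5 - W$)
$q{\left(p,l \right)} = 0$ ($q{\left(p,l \right)} = p 0 = 0$)
$\left(1805 + q{\left(b{\left(-4 \right)},10 \right)}\right) - 832 = \left(1805 + 0\right) - 832 = 1805 - 832 = 973$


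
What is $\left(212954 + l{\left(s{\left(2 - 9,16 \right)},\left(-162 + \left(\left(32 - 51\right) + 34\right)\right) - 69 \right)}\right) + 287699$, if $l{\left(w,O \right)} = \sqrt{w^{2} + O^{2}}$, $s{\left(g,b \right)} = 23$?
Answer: $500653 + \sqrt{47185} \approx 5.0087 \cdot 10^{5}$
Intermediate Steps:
$l{\left(w,O \right)} = \sqrt{O^{2} + w^{2}}$
$\left(212954 + l{\left(s{\left(2 - 9,16 \right)},\left(-162 + \left(\left(32 - 51\right) + 34\right)\right) - 69 \right)}\right) + 287699 = \left(212954 + \sqrt{\left(\left(-162 + \left(\left(32 - 51\right) + 34\right)\right) - 69\right)^{2} + 23^{2}}\right) + 287699 = \left(212954 + \sqrt{\left(\left(-162 + \left(-19 + 34\right)\right) - 69\right)^{2} + 529}\right) + 287699 = \left(212954 + \sqrt{\left(\left(-162 + 15\right) - 69\right)^{2} + 529}\right) + 287699 = \left(212954 + \sqrt{\left(-147 - 69\right)^{2} + 529}\right) + 287699 = \left(212954 + \sqrt{\left(-216\right)^{2} + 529}\right) + 287699 = \left(212954 + \sqrt{46656 + 529}\right) + 287699 = \left(212954 + \sqrt{47185}\right) + 287699 = 500653 + \sqrt{47185}$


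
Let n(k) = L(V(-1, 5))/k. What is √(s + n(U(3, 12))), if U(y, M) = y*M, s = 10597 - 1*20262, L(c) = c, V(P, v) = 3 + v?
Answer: I*√86983/3 ≈ 98.31*I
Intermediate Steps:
s = -9665 (s = 10597 - 20262 = -9665)
U(y, M) = M*y
n(k) = 8/k (n(k) = (3 + 5)/k = 8/k)
√(s + n(U(3, 12))) = √(-9665 + 8/((12*3))) = √(-9665 + 8/36) = √(-9665 + 8*(1/36)) = √(-9665 + 2/9) = √(-86983/9) = I*√86983/3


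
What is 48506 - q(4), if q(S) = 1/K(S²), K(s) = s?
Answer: 776095/16 ≈ 48506.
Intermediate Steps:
q(S) = S⁻² (q(S) = 1/(S²) = S⁻²)
48506 - q(4) = 48506 - 1/4² = 48506 - 1*1/16 = 48506 - 1/16 = 776095/16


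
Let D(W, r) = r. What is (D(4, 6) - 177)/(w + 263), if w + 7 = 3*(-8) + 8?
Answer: -57/80 ≈ -0.71250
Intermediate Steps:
w = -23 (w = -7 + (3*(-8) + 8) = -7 + (-24 + 8) = -7 - 16 = -23)
(D(4, 6) - 177)/(w + 263) = (6 - 177)/(-23 + 263) = -171/240 = -171*1/240 = -57/80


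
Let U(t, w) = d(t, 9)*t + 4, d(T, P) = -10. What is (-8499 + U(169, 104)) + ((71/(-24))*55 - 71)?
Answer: -250049/24 ≈ -10419.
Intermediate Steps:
U(t, w) = 4 - 10*t (U(t, w) = -10*t + 4 = 4 - 10*t)
(-8499 + U(169, 104)) + ((71/(-24))*55 - 71) = (-8499 + (4 - 10*169)) + ((71/(-24))*55 - 71) = (-8499 + (4 - 1690)) + ((71*(-1/24))*55 - 71) = (-8499 - 1686) + (-71/24*55 - 71) = -10185 + (-3905/24 - 71) = -10185 - 5609/24 = -250049/24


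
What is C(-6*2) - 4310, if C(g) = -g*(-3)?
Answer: -4346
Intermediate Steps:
C(g) = 3*g
C(-6*2) - 4310 = 3*(-6*2) - 4310 = 3*(-12) - 4310 = -36 - 4310 = -4346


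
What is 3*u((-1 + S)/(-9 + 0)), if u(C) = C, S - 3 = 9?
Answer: -11/3 ≈ -3.6667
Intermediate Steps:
S = 12 (S = 3 + 9 = 12)
3*u((-1 + S)/(-9 + 0)) = 3*((-1 + 12)/(-9 + 0)) = 3*(11/(-9)) = 3*(11*(-1/9)) = 3*(-11/9) = -11/3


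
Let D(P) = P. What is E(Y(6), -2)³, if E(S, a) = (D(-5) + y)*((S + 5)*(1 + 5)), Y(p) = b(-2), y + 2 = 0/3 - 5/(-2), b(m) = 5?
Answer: -19683000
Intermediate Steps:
y = ½ (y = -2 + (0/3 - 5/(-2)) = -2 + (0*(⅓) - 5*(-½)) = -2 + (0 + 5/2) = -2 + 5/2 = ½ ≈ 0.50000)
Y(p) = 5
E(S, a) = -135 - 27*S (E(S, a) = (-5 + ½)*((S + 5)*(1 + 5)) = -9*(5 + S)*6/2 = -9*(30 + 6*S)/2 = -135 - 27*S)
E(Y(6), -2)³ = (-135 - 27*5)³ = (-135 - 135)³ = (-270)³ = -19683000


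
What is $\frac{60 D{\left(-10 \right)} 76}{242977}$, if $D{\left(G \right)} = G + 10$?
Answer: $0$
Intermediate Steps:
$D{\left(G \right)} = 10 + G$
$\frac{60 D{\left(-10 \right)} 76}{242977} = \frac{60 \left(10 - 10\right) 76}{242977} = 60 \cdot 0 \cdot 76 \cdot \frac{1}{242977} = 0 \cdot 76 \cdot \frac{1}{242977} = 0 \cdot \frac{1}{242977} = 0$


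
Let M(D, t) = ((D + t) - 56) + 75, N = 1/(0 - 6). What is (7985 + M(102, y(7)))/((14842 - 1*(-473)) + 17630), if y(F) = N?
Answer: 9727/39534 ≈ 0.24604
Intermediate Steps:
N = -⅙ (N = 1/(-6) = -⅙ ≈ -0.16667)
y(F) = -⅙
M(D, t) = 19 + D + t (M(D, t) = (-56 + D + t) + 75 = 19 + D + t)
(7985 + M(102, y(7)))/((14842 - 1*(-473)) + 17630) = (7985 + (19 + 102 - ⅙))/((14842 - 1*(-473)) + 17630) = (7985 + 725/6)/((14842 + 473) + 17630) = 48635/(6*(15315 + 17630)) = (48635/6)/32945 = (48635/6)*(1/32945) = 9727/39534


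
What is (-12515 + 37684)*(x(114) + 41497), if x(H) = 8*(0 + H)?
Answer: 1067392121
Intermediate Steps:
x(H) = 8*H
(-12515 + 37684)*(x(114) + 41497) = (-12515 + 37684)*(8*114 + 41497) = 25169*(912 + 41497) = 25169*42409 = 1067392121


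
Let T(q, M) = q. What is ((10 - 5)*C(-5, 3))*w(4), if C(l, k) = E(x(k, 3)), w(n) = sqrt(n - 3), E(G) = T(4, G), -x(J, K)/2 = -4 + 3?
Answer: 20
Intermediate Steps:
x(J, K) = 2 (x(J, K) = -2*(-4 + 3) = -2*(-1) = 2)
E(G) = 4
w(n) = sqrt(-3 + n)
C(l, k) = 4
((10 - 5)*C(-5, 3))*w(4) = ((10 - 5)*4)*sqrt(-3 + 4) = (5*4)*sqrt(1) = 20*1 = 20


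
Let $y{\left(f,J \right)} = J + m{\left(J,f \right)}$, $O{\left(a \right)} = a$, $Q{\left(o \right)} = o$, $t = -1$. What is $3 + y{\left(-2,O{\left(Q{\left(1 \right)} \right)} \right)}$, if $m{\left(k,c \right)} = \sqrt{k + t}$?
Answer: $4$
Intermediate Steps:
$m{\left(k,c \right)} = \sqrt{-1 + k}$ ($m{\left(k,c \right)} = \sqrt{k - 1} = \sqrt{-1 + k}$)
$y{\left(f,J \right)} = J + \sqrt{-1 + J}$
$3 + y{\left(-2,O{\left(Q{\left(1 \right)} \right)} \right)} = 3 + \left(1 + \sqrt{-1 + 1}\right) = 3 + \left(1 + \sqrt{0}\right) = 3 + \left(1 + 0\right) = 3 + 1 = 4$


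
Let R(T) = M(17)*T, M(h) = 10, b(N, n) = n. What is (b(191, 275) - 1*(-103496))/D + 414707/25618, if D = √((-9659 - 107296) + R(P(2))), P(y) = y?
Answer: 414707/25618 - 103771*I*√116935/116935 ≈ 16.188 - 303.46*I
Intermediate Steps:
R(T) = 10*T
D = I*√116935 (D = √((-9659 - 107296) + 10*2) = √(-116955 + 20) = √(-116935) = I*√116935 ≈ 341.96*I)
(b(191, 275) - 1*(-103496))/D + 414707/25618 = (275 - 1*(-103496))/((I*√116935)) + 414707/25618 = (275 + 103496)*(-I*√116935/116935) + 414707*(1/25618) = 103771*(-I*√116935/116935) + 414707/25618 = -103771*I*√116935/116935 + 414707/25618 = 414707/25618 - 103771*I*√116935/116935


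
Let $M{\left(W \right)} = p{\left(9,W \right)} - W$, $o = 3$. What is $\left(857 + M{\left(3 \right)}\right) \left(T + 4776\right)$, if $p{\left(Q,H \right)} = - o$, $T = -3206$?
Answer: $1336070$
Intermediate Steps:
$p{\left(Q,H \right)} = -3$ ($p{\left(Q,H \right)} = \left(-1\right) 3 = -3$)
$M{\left(W \right)} = -3 - W$
$\left(857 + M{\left(3 \right)}\right) \left(T + 4776\right) = \left(857 - 6\right) \left(-3206 + 4776\right) = \left(857 - 6\right) 1570 = 851 \cdot 1570 = 1336070$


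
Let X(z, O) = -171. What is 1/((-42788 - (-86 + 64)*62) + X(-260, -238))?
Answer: -1/41595 ≈ -2.4041e-5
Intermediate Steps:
1/((-42788 - (-86 + 64)*62) + X(-260, -238)) = 1/((-42788 - (-86 + 64)*62) - 171) = 1/((-42788 - (-22)*62) - 171) = 1/((-42788 - 1*(-1364)) - 171) = 1/((-42788 + 1364) - 171) = 1/(-41424 - 171) = 1/(-41595) = -1/41595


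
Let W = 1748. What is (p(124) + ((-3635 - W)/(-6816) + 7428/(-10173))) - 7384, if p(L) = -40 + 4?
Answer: -171497498183/23113056 ≈ -7419.9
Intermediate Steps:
p(L) = -36
(p(124) + ((-3635 - W)/(-6816) + 7428/(-10173))) - 7384 = (-36 + ((-3635 - 1*1748)/(-6816) + 7428/(-10173))) - 7384 = (-36 + ((-3635 - 1748)*(-1/6816) + 7428*(-1/10173))) - 7384 = (-36 + (-5383*(-1/6816) - 2476/3391)) - 7384 = (-36 + (5383/6816 - 2476/3391)) - 7384 = (-36 + 1377337/23113056) - 7384 = -830692679/23113056 - 7384 = -171497498183/23113056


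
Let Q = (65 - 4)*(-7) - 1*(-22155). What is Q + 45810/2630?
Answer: 5719045/263 ≈ 21745.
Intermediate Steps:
Q = 21728 (Q = 61*(-7) + 22155 = -427 + 22155 = 21728)
Q + 45810/2630 = 21728 + 45810/2630 = 21728 + 45810*(1/2630) = 21728 + 4581/263 = 5719045/263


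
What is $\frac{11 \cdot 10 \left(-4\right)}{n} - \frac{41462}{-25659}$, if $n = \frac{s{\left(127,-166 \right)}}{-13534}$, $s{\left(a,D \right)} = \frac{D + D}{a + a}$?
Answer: $- \frac{9702689792294}{2129697} \approx -4.5559 \cdot 10^{6}$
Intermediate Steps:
$s{\left(a,D \right)} = \frac{D}{a}$ ($s{\left(a,D \right)} = \frac{2 D}{2 a} = 2 D \frac{1}{2 a} = \frac{D}{a}$)
$n = \frac{83}{859409}$ ($n = \frac{\left(-166\right) \frac{1}{127}}{-13534} = \left(-166\right) \frac{1}{127} \left(- \frac{1}{13534}\right) = \left(- \frac{166}{127}\right) \left(- \frac{1}{13534}\right) = \frac{83}{859409} \approx 9.6578 \cdot 10^{-5}$)
$\frac{11 \cdot 10 \left(-4\right)}{n} - \frac{41462}{-25659} = \frac{11 \cdot 10 \left(-4\right)}{\frac{83}{859409}} - \frac{41462}{-25659} = 110 \left(-4\right) \frac{859409}{83} - - \frac{41462}{25659} = \left(-440\right) \frac{859409}{83} + \frac{41462}{25659} = - \frac{378139960}{83} + \frac{41462}{25659} = - \frac{9702689792294}{2129697}$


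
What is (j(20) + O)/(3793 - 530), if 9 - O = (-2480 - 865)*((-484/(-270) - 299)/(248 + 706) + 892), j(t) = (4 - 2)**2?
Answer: 1969965833/2155086 ≈ 914.10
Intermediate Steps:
j(t) = 4 (j(t) = 2**2 = 4)
O = 25609521485/8586 (O = 9 - (-2480 - 865)*((-484/(-270) - 299)/(248 + 706) + 892) = 9 - (-3345)*((-484*(-1/270) - 299)/954 + 892) = 9 - (-3345)*((242/135 - 299)*(1/954) + 892) = 9 - (-3345)*(-40123/135*1/954 + 892) = 9 - (-3345)*(-40123/128790 + 892) = 9 - (-3345)*114840557/128790 = 9 - 1*(-25609444211/8586) = 9 + 25609444211/8586 = 25609521485/8586 ≈ 2.9827e+6)
(j(20) + O)/(3793 - 530) = (4 + 25609521485/8586)/(3793 - 530) = (25609555829/8586)/3263 = (25609555829/8586)*(1/3263) = 1969965833/2155086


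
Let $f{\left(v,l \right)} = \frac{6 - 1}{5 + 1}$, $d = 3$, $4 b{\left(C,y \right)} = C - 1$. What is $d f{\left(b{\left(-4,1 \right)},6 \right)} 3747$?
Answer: $\frac{18735}{2} \approx 9367.5$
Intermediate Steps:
$b{\left(C,y \right)} = - \frac{1}{4} + \frac{C}{4}$ ($b{\left(C,y \right)} = \frac{C - 1}{4} = \frac{-1 + C}{4} = - \frac{1}{4} + \frac{C}{4}$)
$f{\left(v,l \right)} = \frac{5}{6}$
$d f{\left(b{\left(-4,1 \right)},6 \right)} 3747 = 3 \cdot \frac{5}{6} \cdot 3747 = \frac{5}{2} \cdot 3747 = \frac{18735}{2}$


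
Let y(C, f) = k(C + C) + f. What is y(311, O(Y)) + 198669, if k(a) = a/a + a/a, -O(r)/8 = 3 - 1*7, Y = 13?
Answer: 198703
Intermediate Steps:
O(r) = 32 (O(r) = -8*(3 - 1*7) = -8*(3 - 7) = -8*(-4) = 32)
k(a) = 2 (k(a) = 1 + 1 = 2)
y(C, f) = 2 + f
y(311, O(Y)) + 198669 = (2 + 32) + 198669 = 34 + 198669 = 198703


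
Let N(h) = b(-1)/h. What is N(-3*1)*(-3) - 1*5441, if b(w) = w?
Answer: -5442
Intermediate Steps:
N(h) = -1/h
N(-3*1)*(-3) - 1*5441 = -1/((-3*1))*(-3) - 1*5441 = -1/(-3)*(-3) - 5441 = -1*(-1/3)*(-3) - 5441 = (1/3)*(-3) - 5441 = -1 - 5441 = -5442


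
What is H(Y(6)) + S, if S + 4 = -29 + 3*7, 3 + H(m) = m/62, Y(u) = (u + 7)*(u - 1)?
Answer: -865/62 ≈ -13.952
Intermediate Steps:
Y(u) = (-1 + u)*(7 + u) (Y(u) = (7 + u)*(-1 + u) = (-1 + u)*(7 + u))
H(m) = -3 + m/62
S = -12 (S = -4 + (-29 + 3*7) = -4 + (-29 + 21) = -4 - 8 = -12)
H(Y(6)) + S = (-3 + (-7 + 6² + 6*6)/62) - 12 = (-3 + (-7 + 36 + 36)/62) - 12 = (-3 + (1/62)*65) - 12 = (-3 + 65/62) - 12 = -121/62 - 12 = -865/62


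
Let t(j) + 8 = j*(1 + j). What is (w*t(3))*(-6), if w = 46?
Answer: -1104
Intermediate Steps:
t(j) = -8 + j*(1 + j)
(w*t(3))*(-6) = (46*(-8 + 3 + 3**2))*(-6) = (46*(-8 + 3 + 9))*(-6) = (46*4)*(-6) = 184*(-6) = -1104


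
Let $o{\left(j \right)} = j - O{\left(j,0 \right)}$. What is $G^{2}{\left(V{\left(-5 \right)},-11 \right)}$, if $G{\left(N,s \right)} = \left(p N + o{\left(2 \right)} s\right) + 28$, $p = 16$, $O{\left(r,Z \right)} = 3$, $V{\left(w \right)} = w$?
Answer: $1681$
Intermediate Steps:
$o{\left(j \right)} = -3 + j$ ($o{\left(j \right)} = j - 3 = -3 + j$)
$G{\left(N,s \right)} = 28 - s + 16 N$ ($G{\left(N,s \right)} = \left(16 N + \left(-3 + 2\right) s\right) + 28 = \left(16 N - s\right) + 28 = \left(- s + 16 N\right) + 28 = 28 - s + 16 N$)
$G^{2}{\left(V{\left(-5 \right)},-11 \right)} = \left(28 - -11 + 16 \left(-5\right)\right)^{2} = \left(28 + 11 - 80\right)^{2} = \left(-41\right)^{2} = 1681$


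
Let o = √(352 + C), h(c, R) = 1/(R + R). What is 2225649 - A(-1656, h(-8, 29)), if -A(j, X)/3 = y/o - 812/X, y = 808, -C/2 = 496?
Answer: 2084361 - 303*I*√10/10 ≈ 2.0844e+6 - 95.817*I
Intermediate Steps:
C = -992 (C = -2*496 = -992)
h(c, R) = 1/(2*R)
o = 8*I*√10 (o = √(352 - 992) = √(-640) = 8*I*√10 ≈ 25.298*I)
A(j, X) = 2436/X + 303*I*√10/10 (A(j, X) = -3*(808/((8*I*√10)) - 812/X) = -3*(808*(-I*√10/80) - 812/X) = -3*(-101*I*√10/10 - 812/X) = -3*(-812/X - 101*I*√10/10) = 2436/X + 303*I*√10/10)
2225649 - A(-1656, h(-8, 29)) = 2225649 - (2436/(((½)/29)) + 303*I*√10/10) = 2225649 - (2436/(((½)*(1/29))) + 303*I*√10/10) = 2225649 - (2436/(1/58) + 303*I*√10/10) = 2225649 - (2436*58 + 303*I*√10/10) = 2225649 - (141288 + 303*I*√10/10) = 2225649 + (-141288 - 303*I*√10/10) = 2084361 - 303*I*√10/10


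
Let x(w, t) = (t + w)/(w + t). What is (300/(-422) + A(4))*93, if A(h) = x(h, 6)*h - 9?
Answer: -112065/211 ≈ -531.11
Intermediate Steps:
x(w, t) = 1 (x(w, t) = (t + w)/(t + w) = 1)
A(h) = -9 + h (A(h) = 1*h - 9 = h - 9 = -9 + h)
(300/(-422) + A(4))*93 = (300/(-422) + (-9 + 4))*93 = (300*(-1/422) - 5)*93 = (-150/211 - 5)*93 = -1205/211*93 = -112065/211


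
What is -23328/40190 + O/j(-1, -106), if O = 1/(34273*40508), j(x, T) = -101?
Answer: -1635542398935871/2817749014592980 ≈ -0.58044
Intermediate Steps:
O = 1/1388330684 (O = (1/34273)*(1/40508) = 1/1388330684 ≈ 7.2029e-10)
-23328/40190 + O/j(-1, -106) = -23328/40190 + (1/1388330684)/(-101) = -23328*1/40190 + (1/1388330684)*(-1/101) = -11664/20095 - 1/140221399084 = -1635542398935871/2817749014592980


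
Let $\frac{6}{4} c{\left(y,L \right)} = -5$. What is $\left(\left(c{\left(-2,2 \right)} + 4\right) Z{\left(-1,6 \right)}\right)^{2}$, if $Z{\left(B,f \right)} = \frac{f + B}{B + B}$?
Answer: $\frac{25}{9} \approx 2.7778$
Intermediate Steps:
$c{\left(y,L \right)} = - \frac{10}{3}$ ($c{\left(y,L \right)} = \frac{2}{3} \left(-5\right) = - \frac{10}{3}$)
$Z{\left(B,f \right)} = \frac{B + f}{2 B}$
$\left(\left(c{\left(-2,2 \right)} + 4\right) Z{\left(-1,6 \right)}\right)^{2} = \left(\left(- \frac{10}{3} + 4\right) \frac{-1 + 6}{2 \left(-1\right)}\right)^{2} = \left(\frac{2 \cdot \frac{1}{2} \left(-1\right) 5}{3}\right)^{2} = \left(\frac{2}{3} \left(- \frac{5}{2}\right)\right)^{2} = \left(- \frac{5}{3}\right)^{2} = \frac{25}{9}$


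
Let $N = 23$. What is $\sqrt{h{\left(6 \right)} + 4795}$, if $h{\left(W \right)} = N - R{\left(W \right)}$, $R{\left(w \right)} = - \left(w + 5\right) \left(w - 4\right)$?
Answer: $22 \sqrt{10} \approx 69.57$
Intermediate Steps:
$R{\left(w \right)} = - \left(-4 + w\right) \left(5 + w\right)$ ($R{\left(w \right)} = - \left(5 + w\right) \left(-4 + w\right) = - \left(-4 + w\right) \left(5 + w\right)$)
$h{\left(W \right)} = 3 + W + W^{2}$ ($h{\left(W \right)} = 23 - \left(20 - W - W^{2}\right) = 23 + \left(-20 + W + W^{2}\right) = 3 + W + W^{2}$)
$\sqrt{h{\left(6 \right)} + 4795} = \sqrt{\left(3 + 6 + 6^{2}\right) + 4795} = \sqrt{\left(3 + 6 + 36\right) + 4795} = \sqrt{45 + 4795} = \sqrt{4840} = 22 \sqrt{10}$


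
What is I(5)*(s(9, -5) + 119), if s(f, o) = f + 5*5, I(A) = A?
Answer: 765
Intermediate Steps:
s(f, o) = 25 + f (s(f, o) = f + 25 = 25 + f)
I(5)*(s(9, -5) + 119) = 5*((25 + 9) + 119) = 5*(34 + 119) = 5*153 = 765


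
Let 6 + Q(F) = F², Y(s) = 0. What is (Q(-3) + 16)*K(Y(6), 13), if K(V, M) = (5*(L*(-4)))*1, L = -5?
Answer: 1900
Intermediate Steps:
K(V, M) = 100 (K(V, M) = (5*(-5*(-4)))*1 = (5*20)*1 = 100*1 = 100)
Q(F) = -6 + F²
(Q(-3) + 16)*K(Y(6), 13) = ((-6 + (-3)²) + 16)*100 = ((-6 + 9) + 16)*100 = (3 + 16)*100 = 19*100 = 1900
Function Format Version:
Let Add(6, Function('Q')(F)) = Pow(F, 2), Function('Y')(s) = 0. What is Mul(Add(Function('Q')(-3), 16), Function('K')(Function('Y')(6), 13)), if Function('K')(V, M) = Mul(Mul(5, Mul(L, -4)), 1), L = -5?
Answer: 1900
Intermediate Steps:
Function('K')(V, M) = 100 (Function('K')(V, M) = Mul(Mul(5, Mul(-5, -4)), 1) = Mul(Mul(5, 20), 1) = Mul(100, 1) = 100)
Function('Q')(F) = Add(-6, Pow(F, 2))
Mul(Add(Function('Q')(-3), 16), Function('K')(Function('Y')(6), 13)) = Mul(Add(Add(-6, Pow(-3, 2)), 16), 100) = Mul(Add(Add(-6, 9), 16), 100) = Mul(Add(3, 16), 100) = Mul(19, 100) = 1900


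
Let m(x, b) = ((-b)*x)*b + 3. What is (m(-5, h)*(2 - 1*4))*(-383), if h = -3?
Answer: 36768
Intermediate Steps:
m(x, b) = 3 - x*b**2 (m(x, b) = (-b*x)*b + 3 = -x*b**2 + 3 = 3 - x*b**2)
(m(-5, h)*(2 - 1*4))*(-383) = ((3 - 1*(-5)*(-3)**2)*(2 - 1*4))*(-383) = ((3 - 1*(-5)*9)*(2 - 4))*(-383) = ((3 + 45)*(-2))*(-383) = (48*(-2))*(-383) = -96*(-383) = 36768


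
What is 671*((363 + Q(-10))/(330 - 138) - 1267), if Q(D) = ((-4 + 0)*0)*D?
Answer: -54328857/64 ≈ -8.4889e+5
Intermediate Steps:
Q(D) = 0 (Q(D) = (-4*0)*D = 0*D = 0)
671*((363 + Q(-10))/(330 - 138) - 1267) = 671*((363 + 0)/(330 - 138) - 1267) = 671*(363/192 - 1267) = 671*(363*(1/192) - 1267) = 671*(121/64 - 1267) = 671*(-80967/64) = -54328857/64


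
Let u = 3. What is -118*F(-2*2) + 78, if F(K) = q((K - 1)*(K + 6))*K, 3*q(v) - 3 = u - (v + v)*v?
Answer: -91334/3 ≈ -30445.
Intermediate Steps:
q(v) = 2 - 2*v²/3 (q(v) = 1 + (3 - (v + v)*v)/3 = 1 + (3 - 2*v*v)/3 = 1 + (3 - 2*v²)/3 = 1 + (1 - 2*v²/3) = 2 - 2*v²/3)
F(K) = K*(2 - 2*(-1 + K)²*(6 + K)²/3) (F(K) = (2 - 2*(K - 1)²*(K + 6)²/3)*K = (2 - 2*(-1 + K)²*(6 + K)²/3)*K = K*(2 - 2*(-1 + K)²*(6 + K)²/3))
-118*F(-2*2) + 78 = -(-236)*(-2*2)*(-3 + (-6 + (-2*2)² + 5*(-2*2))²)/3 + 78 = -(-236)*(-4)*(-3 + (-6 + (-4)² + 5*(-4))²)/3 + 78 = -(-236)*(-4)*(-3 + (-6 + 16 - 20)²)/3 + 78 = -(-236)*(-4)*(-3 + (-10)²)/3 + 78 = -(-236)*(-4)*(-3 + 100)/3 + 78 = -(-236)*(-4)*97/3 + 78 = -118*776/3 + 78 = -91568/3 + 78 = -91334/3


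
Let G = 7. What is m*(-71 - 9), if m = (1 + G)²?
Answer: -5120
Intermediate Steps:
m = 64 (m = (1 + 7)² = 8² = 64)
m*(-71 - 9) = 64*(-71 - 9) = 64*(-80) = -5120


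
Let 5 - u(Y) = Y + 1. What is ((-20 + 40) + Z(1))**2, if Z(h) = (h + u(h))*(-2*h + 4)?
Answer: 784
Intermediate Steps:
u(Y) = 4 - Y (u(Y) = 5 - (Y + 1) = 5 - (1 + Y) = 5 + (-1 - Y) = 4 - Y)
Z(h) = 16 - 8*h (Z(h) = (h + (4 - h))*(-2*h + 4) = 4*(4 - 2*h) = 16 - 8*h)
((-20 + 40) + Z(1))**2 = ((-20 + 40) + (16 - 8*1))**2 = (20 + (16 - 8))**2 = (20 + 8)**2 = 28**2 = 784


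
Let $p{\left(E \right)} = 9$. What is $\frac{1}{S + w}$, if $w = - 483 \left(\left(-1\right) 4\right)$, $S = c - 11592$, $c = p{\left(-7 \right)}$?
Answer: $- \frac{1}{9651} \approx -0.00010362$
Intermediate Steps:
$c = 9$
$S = -11583$ ($S = 9 - 11592 = -11583$)
$w = 1932$ ($w = \left(-483\right) \left(-4\right) = 1932$)
$\frac{1}{S + w} = \frac{1}{-11583 + 1932} = \frac{1}{-9651} = - \frac{1}{9651}$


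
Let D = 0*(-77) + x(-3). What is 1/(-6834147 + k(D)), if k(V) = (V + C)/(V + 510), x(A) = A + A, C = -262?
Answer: -126/861102589 ≈ -1.4632e-7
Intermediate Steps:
x(A) = 2*A
D = -6 (D = 0*(-77) + 2*(-3) = 0 - 6 = -6)
k(V) = (-262 + V)/(510 + V) (k(V) = (V - 262)/(V + 510) = (-262 + V)/(510 + V))
1/(-6834147 + k(D)) = 1/(-6834147 + (-262 - 6)/(510 - 6)) = 1/(-6834147 - 268/504) = 1/(-6834147 + (1/504)*(-268)) = 1/(-6834147 - 67/126) = 1/(-861102589/126) = -126/861102589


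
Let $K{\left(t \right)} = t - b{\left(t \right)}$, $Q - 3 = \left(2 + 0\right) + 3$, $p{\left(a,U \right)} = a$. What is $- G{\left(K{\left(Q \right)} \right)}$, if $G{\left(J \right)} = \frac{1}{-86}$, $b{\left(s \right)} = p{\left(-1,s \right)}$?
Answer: $\frac{1}{86} \approx 0.011628$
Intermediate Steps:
$b{\left(s \right)} = -1$
$Q = 8$ ($Q = 3 + \left(\left(2 + 0\right) + 3\right) = 3 + \left(2 + 3\right) = 3 + 5 = 8$)
$K{\left(t \right)} = 1 + t$ ($K{\left(t \right)} = t - -1 = t + 1 = 1 + t$)
$G{\left(J \right)} = - \frac{1}{86}$
$- G{\left(K{\left(Q \right)} \right)} = \left(-1\right) \left(- \frac{1}{86}\right) = \frac{1}{86}$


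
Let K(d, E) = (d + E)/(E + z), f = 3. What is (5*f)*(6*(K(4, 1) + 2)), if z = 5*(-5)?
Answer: 645/4 ≈ 161.25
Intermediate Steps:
z = -25
K(d, E) = (E + d)/(-25 + E) (K(d, E) = (d + E)/(E - 25) = (E + d)/(-25 + E))
(5*f)*(6*(K(4, 1) + 2)) = (5*3)*(6*((1 + 4)/(-25 + 1) + 2)) = 15*(6*(5/(-24) + 2)) = 15*(6*(-1/24*5 + 2)) = 15*(6*(-5/24 + 2)) = 15*(6*(43/24)) = 15*(43/4) = 645/4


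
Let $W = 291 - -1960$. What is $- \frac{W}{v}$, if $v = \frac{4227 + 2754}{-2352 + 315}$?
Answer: $\frac{1528429}{2327} \approx 656.82$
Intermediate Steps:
$W = 2251$ ($W = 291 + 1960 = 2251$)
$v = - \frac{2327}{679}$ ($v = \frac{6981}{-2037} = 6981 \left(- \frac{1}{2037}\right) = - \frac{2327}{679} \approx -3.4271$)
$- \frac{W}{v} = - \frac{2251}{- \frac{2327}{679}} = - \frac{2251 \left(-679\right)}{2327} = \left(-1\right) \left(- \frac{1528429}{2327}\right) = \frac{1528429}{2327}$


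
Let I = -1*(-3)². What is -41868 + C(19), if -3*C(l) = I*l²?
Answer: -40785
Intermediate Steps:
I = -9 (I = -1*9 = -9)
C(l) = 3*l² (C(l) = -(-3)*l² = 3*l²)
-41868 + C(19) = -41868 + 3*19² = -41868 + 3*361 = -41868 + 1083 = -40785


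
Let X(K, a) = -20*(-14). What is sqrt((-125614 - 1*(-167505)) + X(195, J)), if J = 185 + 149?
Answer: sqrt(42171) ≈ 205.36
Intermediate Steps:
J = 334
X(K, a) = 280
sqrt((-125614 - 1*(-167505)) + X(195, J)) = sqrt((-125614 - 1*(-167505)) + 280) = sqrt((-125614 + 167505) + 280) = sqrt(41891 + 280) = sqrt(42171)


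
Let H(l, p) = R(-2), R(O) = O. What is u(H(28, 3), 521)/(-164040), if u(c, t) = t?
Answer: -521/164040 ≈ -0.0031761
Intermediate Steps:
H(l, p) = -2
u(H(28, 3), 521)/(-164040) = 521/(-164040) = 521*(-1/164040) = -521/164040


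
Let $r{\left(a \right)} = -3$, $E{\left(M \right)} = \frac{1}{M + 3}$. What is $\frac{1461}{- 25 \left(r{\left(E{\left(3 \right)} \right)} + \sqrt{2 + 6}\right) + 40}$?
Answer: $\frac{33603}{1645} + \frac{2922 \sqrt{2}}{329} \approx 32.988$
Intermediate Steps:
$E{\left(M \right)} = \frac{1}{3 + M}$
$\frac{1461}{- 25 \left(r{\left(E{\left(3 \right)} \right)} + \sqrt{2 + 6}\right) + 40} = \frac{1461}{- 25 \left(-3 + \sqrt{2 + 6}\right) + 40} = \frac{1461}{- 25 \left(-3 + \sqrt{8}\right) + 40} = \frac{1461}{- 25 \left(-3 + 2 \sqrt{2}\right) + 40} = \frac{1461}{\left(75 - 50 \sqrt{2}\right) + 40} = \frac{1461}{115 - 50 \sqrt{2}}$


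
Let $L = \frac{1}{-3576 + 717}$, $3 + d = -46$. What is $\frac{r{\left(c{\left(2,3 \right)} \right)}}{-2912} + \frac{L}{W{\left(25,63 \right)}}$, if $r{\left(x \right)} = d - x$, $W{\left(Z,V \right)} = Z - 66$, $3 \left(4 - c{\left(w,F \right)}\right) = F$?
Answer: $\frac{117275}{6564264} \approx 0.017866$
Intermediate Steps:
$d = -49$ ($d = -3 - 46 = -49$)
$c{\left(w,F \right)} = 4 - \frac{F}{3}$
$W{\left(Z,V \right)} = -66 + Z$
$L = - \frac{1}{2859}$ ($L = \frac{1}{-2859} = - \frac{1}{2859} \approx -0.00034977$)
$r{\left(x \right)} = -49 - x$
$\frac{r{\left(c{\left(2,3 \right)} \right)}}{-2912} + \frac{L}{W{\left(25,63 \right)}} = \frac{-49 - \left(4 - 1\right)}{-2912} - \frac{1}{2859 \left(-66 + 25\right)} = \left(-49 - \left(4 - 1\right)\right) \left(- \frac{1}{2912}\right) - \frac{1}{2859 \left(-41\right)} = \left(-49 - 3\right) \left(- \frac{1}{2912}\right) - - \frac{1}{117219} = \left(-49 - 3\right) \left(- \frac{1}{2912}\right) + \frac{1}{117219} = \left(-52\right) \left(- \frac{1}{2912}\right) + \frac{1}{117219} = \frac{1}{56} + \frac{1}{117219} = \frac{117275}{6564264}$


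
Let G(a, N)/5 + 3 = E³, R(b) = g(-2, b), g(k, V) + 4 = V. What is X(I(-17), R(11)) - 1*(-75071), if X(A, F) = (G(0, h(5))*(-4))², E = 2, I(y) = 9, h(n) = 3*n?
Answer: 85071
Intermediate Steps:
g(k, V) = -4 + V
R(b) = -4 + b
G(a, N) = 25 (G(a, N) = -15 + 5*2³ = -15 + 5*8 = -15 + 40 = 25)
X(A, F) = 10000 (X(A, F) = (25*(-4))² = (-100)² = 10000)
X(I(-17), R(11)) - 1*(-75071) = 10000 - 1*(-75071) = 10000 + 75071 = 85071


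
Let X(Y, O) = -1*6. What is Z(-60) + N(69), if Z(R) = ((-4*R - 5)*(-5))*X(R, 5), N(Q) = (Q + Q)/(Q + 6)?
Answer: 176296/25 ≈ 7051.8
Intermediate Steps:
X(Y, O) = -6
N(Q) = 2*Q/(6 + Q) (N(Q) = (2*Q)/(6 + Q) = 2*Q/(6 + Q))
Z(R) = -150 - 120*R (Z(R) = ((-4*R - 5)*(-5))*(-6) = ((-5 - 4*R)*(-5))*(-6) = (25 + 20*R)*(-6) = -150 - 120*R)
Z(-60) + N(69) = (-150 - 120*(-60)) + 2*69/(6 + 69) = (-150 + 7200) + 2*69/75 = 7050 + 2*69*(1/75) = 7050 + 46/25 = 176296/25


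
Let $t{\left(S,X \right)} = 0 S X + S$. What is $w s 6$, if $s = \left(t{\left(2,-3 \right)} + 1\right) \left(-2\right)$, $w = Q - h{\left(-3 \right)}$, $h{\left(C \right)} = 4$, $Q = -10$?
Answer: $504$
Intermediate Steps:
$t{\left(S,X \right)} = S$ ($t{\left(S,X \right)} = 0 X + S = 0 + S = S$)
$w = -14$ ($w = -10 + \left(0 - 4\right) = -10 - 4 = -14$)
$s = -6$ ($s = \left(2 + 1\right) \left(-2\right) = 3 \left(-2\right) = -6$)
$w s 6 = \left(-14\right) \left(-6\right) 6 = 84 \cdot 6 = 504$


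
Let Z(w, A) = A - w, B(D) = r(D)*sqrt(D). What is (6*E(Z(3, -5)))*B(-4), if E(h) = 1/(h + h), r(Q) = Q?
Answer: 3*I ≈ 3.0*I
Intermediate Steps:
B(D) = D**(3/2) (B(D) = D*sqrt(D) = D**(3/2))
E(h) = 1/(2*h)
(6*E(Z(3, -5)))*B(-4) = (6*(1/(2*(-5 - 1*3))))*(-4)**(3/2) = (6*(1/(2*(-5 - 3))))*(-8*I) = (6*((1/2)/(-8)))*(-8*I) = (6*((1/2)*(-1/8)))*(-8*I) = (6*(-1/16))*(-8*I) = -(-3)*I = 3*I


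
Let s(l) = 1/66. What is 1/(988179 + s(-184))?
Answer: 66/65219815 ≈ 1.0120e-6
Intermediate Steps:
s(l) = 1/66
1/(988179 + s(-184)) = 1/(988179 + 1/66) = 1/(65219815/66) = 66/65219815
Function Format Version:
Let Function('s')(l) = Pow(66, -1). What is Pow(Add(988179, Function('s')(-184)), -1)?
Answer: Rational(66, 65219815) ≈ 1.0120e-6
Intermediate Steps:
Function('s')(l) = Rational(1, 66)
Pow(Add(988179, Function('s')(-184)), -1) = Pow(Add(988179, Rational(1, 66)), -1) = Pow(Rational(65219815, 66), -1) = Rational(66, 65219815)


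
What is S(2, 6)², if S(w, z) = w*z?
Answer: 144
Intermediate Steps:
S(2, 6)² = (2*6)² = 12² = 144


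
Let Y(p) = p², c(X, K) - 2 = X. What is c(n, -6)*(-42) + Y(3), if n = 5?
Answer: -285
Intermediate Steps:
c(X, K) = 2 + X
c(n, -6)*(-42) + Y(3) = (2 + 5)*(-42) + 3² = 7*(-42) + 9 = -294 + 9 = -285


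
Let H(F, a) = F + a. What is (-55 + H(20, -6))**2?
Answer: 1681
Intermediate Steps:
(-55 + H(20, -6))**2 = (-55 + (20 - 6))**2 = (-55 + 14)**2 = (-41)**2 = 1681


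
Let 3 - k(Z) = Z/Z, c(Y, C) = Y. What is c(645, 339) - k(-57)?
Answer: 643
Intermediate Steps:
k(Z) = 2 (k(Z) = 3 - Z/Z = 3 - 1*1 = 3 - 1 = 2)
c(645, 339) - k(-57) = 645 - 1*2 = 645 - 2 = 643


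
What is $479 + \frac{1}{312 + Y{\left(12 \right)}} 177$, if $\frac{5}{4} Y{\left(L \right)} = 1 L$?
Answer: $\frac{257039}{536} \approx 479.55$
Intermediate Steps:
$Y{\left(L \right)} = \frac{4 L}{5}$ ($Y{\left(L \right)} = \frac{4 \cdot 1 L}{5} = \frac{4 L}{5}$)
$479 + \frac{1}{312 + Y{\left(12 \right)}} 177 = 479 + \frac{1}{312 + \frac{4}{5} \cdot 12} \cdot 177 = 479 + \frac{1}{312 + \frac{48}{5}} \cdot 177 = 479 + \frac{1}{\frac{1608}{5}} \cdot 177 = 479 + \frac{5}{1608} \cdot 177 = 479 + \frac{295}{536} = \frac{257039}{536}$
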